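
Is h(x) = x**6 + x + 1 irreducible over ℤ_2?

Yes

Check for roots in ℤ_2: h(0) = 1; h(1) = 1.
No roots, so no linear factors.
Monic irreducibles of degree 2 over GF(2): x**2 + x + 1.
None of them divide h (all give nonzero remainder).
Monic irreducibles of degree 3 over GF(2): x**3 + x + 1, x**3 + x**2 + 1.
None of them divide h (all give nonzero remainder).
No irreducible factor of degree ≤ 3 exists, so h is irreducible over GF(2).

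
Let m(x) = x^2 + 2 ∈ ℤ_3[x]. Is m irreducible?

No

Check for roots in ℤ_3: m(0) = 2; m(1) = 0 → root; m(2) = 0 → root.
m(1) = 0, so (x − 1) divides m(x); m is reducible.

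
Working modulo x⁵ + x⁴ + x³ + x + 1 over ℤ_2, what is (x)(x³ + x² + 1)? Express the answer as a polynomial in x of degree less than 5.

Multiply in ℤ_2[x]: (x)·(x³ + x² + 1) = x⁴ + x³ + x.
Reduced: x⁴ + x³ + x.

x^4 + x^3 + x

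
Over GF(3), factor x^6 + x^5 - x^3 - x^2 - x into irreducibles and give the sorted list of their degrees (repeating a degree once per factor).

Write f(x) = x^6 + x^5 - x^3 - x^2 - x.
Roots in GF(3): f(0) = 0 → root; f(1) = 2; f(2) = 1.
Linear factors from roots: (x).
Complete factorization: f(x) = (x)·(x^2 - x - 1)·(x^3 - x^2 + 1).
Factor degrees with multiplicity: 1 + 2 + 3 = 6.

1, 2, 3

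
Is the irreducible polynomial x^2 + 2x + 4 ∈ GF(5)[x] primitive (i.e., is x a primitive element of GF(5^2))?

Write f(x) = x^2 + 2x + 4.
|GF(5^2)^×| = 5^2 − 1 = 24. Prime factorization: 24 = 2^3·3.
f is primitive ⇔ x has order 24 in GF(5)[x]/(f), i.e. x^(24/q) ≠ 1 for each prime q | 24.
x^(12) mod f = 1
x^(8) mod f = 2x + 4.
Since x^(12) = 1, the order of x divides 12 < 24; not primitive.

No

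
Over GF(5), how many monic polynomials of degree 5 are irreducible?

By the necklace-counting formula, N_5(5) = (1/5) Σ_{d|5} μ(5/d)·5^d.
Divisors of 5: 1, 5; μ(5/d) for each: -1, 1.
Σ = − 5^1 + 5^5 = 3120.
N = 3120/5 = 624.

624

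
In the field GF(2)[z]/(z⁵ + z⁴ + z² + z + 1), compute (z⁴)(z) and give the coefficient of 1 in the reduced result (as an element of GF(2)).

1

Multiply in GF(2)[z]: (z⁴)·(z) = z⁵.
Reduce using z⁵ ≡ z⁴ + z² + z + 1 (mod z⁵ + z⁴ + z² + z + 1).
Reduced: z⁴ + z² + z + 1.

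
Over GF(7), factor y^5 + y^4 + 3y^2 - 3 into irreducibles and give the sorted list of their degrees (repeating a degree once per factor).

1, 1, 3

Write h(y) = y^5 + y^4 + 3y^2 - 3.
Linear factors from roots: (y + 2), (y + 1).
Complete factorization: h(y) = (y + 1)·(y + 2)·(y^3 - 2y^2 - 3y + 2).
Factor degrees with multiplicity: 1 + 1 + 3 = 5.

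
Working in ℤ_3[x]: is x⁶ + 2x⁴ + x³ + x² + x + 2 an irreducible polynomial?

Write h(x) = x⁶ + 2x⁴ + x³ + x² + x + 2.
Check for roots in ℤ_3: h(0) = 2; h(1) = 2; h(2) = 1.
No roots, so no linear factors.
Monic irreducibles of degree 2 over GF(3): x² + 1, x² + x + 2, x² + 2x + 2.
None of them divide h (all give nonzero remainder).
Degree-3 irreducible divisors: test the 8 monic irreducibles of degree 3 over GF(3).
None of them divide h (all give nonzero remainder).
No irreducible factor of degree ≤ 3 exists, so h is irreducible over GF(3).

Yes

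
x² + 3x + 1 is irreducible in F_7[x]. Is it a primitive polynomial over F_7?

No

Write f(x) = x² + 3x + 1.
|GF(7^2)^×| = 7^2 − 1 = 48. Prime factorization: 48 = 2^4·3.
f is primitive ⇔ x has order 48 in GF(7)[x]/(f), i.e. x^(48/q) ≠ 1 for each prime q | 48.
x^(24) mod f = 1
x^(16) mod f = 1
Since x^(24) = 1, the order of x divides 24 < 48; not primitive.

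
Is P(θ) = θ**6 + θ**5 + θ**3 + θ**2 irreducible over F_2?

No

Check for roots in F_2: P(0) = 0 → root; P(1) = 0 → root.
P(0) = 0, so (θ) divides P(θ); P is reducible.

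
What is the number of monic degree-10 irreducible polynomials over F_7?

28245840

By the necklace-counting formula, N_7(10) = (1/10) Σ_{d|10} μ(10/d)·7^d.
Divisors of 10: 1, 2, 5, 10; μ(10/d) for each: 1, -1, -1, 1.
Σ = 7^1 − 7^2 − 7^5 + 7^10 = 282458400.
N = 282458400/10 = 28245840.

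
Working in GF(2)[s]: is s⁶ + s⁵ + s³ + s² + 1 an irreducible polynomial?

Yes

Write f(s) = s⁶ + s⁵ + s³ + s² + 1.
Check for roots in GF(2): f(0) = 1; f(1) = 1.
No roots, so no linear factors.
Monic irreducibles of degree 2 over GF(2): s² + s + 1.
None of them divide f (all give nonzero remainder).
Monic irreducibles of degree 3 over GF(2): s³ + s + 1, s³ + s² + 1.
None of them divide f (all give nonzero remainder).
No irreducible factor of degree ≤ 3 exists, so f is irreducible over GF(2).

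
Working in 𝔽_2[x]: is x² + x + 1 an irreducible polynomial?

Yes

Write f(x) = x² + x + 1.
Check for roots in 𝔽_2: f(0) = 1; f(1) = 1.
No roots. A degree-2 polynomial over a field with no linear factor is irreducible.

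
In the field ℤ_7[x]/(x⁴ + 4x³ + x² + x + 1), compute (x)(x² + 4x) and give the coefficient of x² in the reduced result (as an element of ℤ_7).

Multiply in ℤ_7[x]: (x)·(x² + 4x) = x³ + 4x².
Reduced: x³ + 4x².

4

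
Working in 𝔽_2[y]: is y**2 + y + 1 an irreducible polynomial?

Yes

Write h(y) = y**2 + y + 1.
Check for roots in 𝔽_2: h(0) = 1; h(1) = 1.
No roots. A degree-2 polynomial over a field with no linear factor is irreducible.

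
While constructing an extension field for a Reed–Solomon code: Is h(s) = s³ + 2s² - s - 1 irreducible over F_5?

Yes

Check for roots in F_5: h(0) = 4; h(1) = 1; h(2) = 3; h(3) = 1; h(4) = 1.
No roots. A degree-3 polynomial over a field with no linear factor is irreducible.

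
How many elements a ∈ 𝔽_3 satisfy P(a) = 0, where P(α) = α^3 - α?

3

Evaluate at each of the 3 elements of 𝔽_3:
P(0) = 0 → root; P(1) = 0 → root; P(2) = 0 → root.
Roots: {0, 1, 2}.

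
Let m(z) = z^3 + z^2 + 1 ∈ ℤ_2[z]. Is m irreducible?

Check for roots in ℤ_2: m(0) = 1; m(1) = 1.
No roots. A degree-3 polynomial over a field with no linear factor is irreducible.

Yes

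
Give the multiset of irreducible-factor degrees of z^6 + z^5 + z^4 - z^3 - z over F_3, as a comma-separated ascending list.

Write f(z) = z^6 + z^5 + z^4 - z^3 - z.
Roots in F_3: f(0) = 0 → root; f(1) = 1; f(2) = 0 → root.
Linear factors from roots: (z), (z + 1).
Complete factorization: f(z) = (z)·(z + 1)^2·(z^3 - z^2 - z - 1).
Factor degrees with multiplicity: 1 + 1 + 1 + 3 = 6.

1, 1, 1, 3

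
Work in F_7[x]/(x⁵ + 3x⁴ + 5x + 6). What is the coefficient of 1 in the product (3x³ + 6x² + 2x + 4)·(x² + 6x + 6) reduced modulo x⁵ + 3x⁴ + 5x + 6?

6

Multiply in F_7[x]: (3x³ + 6x² + 2x + 4)·(x² + 6x + 6) = 3x⁵ + 3x⁴ + 3x² + x + 3.
Reduce using x⁵ ≡ 4x⁴ + 2x + 1 (mod x⁵ + 3x⁴ + 5x + 6).
Reduced: x⁴ + 3x² + 6.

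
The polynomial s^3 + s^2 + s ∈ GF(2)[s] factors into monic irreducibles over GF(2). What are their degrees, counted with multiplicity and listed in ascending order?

1, 2

Write h(s) = s^3 + s^2 + s.
Roots in GF(2): h(0) = 0 → root; h(1) = 1.
Linear factors from roots: (s).
Complete factorization: h(s) = (s)·(s^2 + s + 1).
Factor degrees with multiplicity: 1 + 2 = 3.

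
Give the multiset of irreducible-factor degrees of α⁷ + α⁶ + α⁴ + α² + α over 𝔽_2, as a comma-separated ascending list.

Write g(α) = α⁷ + α⁶ + α⁴ + α² + α.
Roots in 𝔽_2: g(0) = 0 → root; g(1) = 1.
Linear factors from roots: (α).
Complete factorization: g(α) = (α)·(α² + α + 1)^3.
Factor degrees with multiplicity: 1 + 2 + 2 + 2 = 7.

1, 2, 2, 2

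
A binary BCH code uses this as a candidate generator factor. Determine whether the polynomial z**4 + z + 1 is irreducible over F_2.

Yes

Write P(z) = z**4 + z + 1.
Check for roots in F_2: P(0) = 1; P(1) = 1.
No roots, so no linear factors.
Monic irreducibles of degree 2 over GF(2): z**2 + z + 1.
None of them divide P (all give nonzero remainder).
No irreducible factor of degree ≤ 2 exists, so P is irreducible over GF(2).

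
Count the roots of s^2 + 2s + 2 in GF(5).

2

Write g(s) = s^2 + 2s + 2.
Evaluate at each of the 5 elements of GF(5):
g(0) = 2; g(1) = 0 → root; g(2) = 0 → root; g(3) = 2; g(4) = 1.
Roots: {1, 2}.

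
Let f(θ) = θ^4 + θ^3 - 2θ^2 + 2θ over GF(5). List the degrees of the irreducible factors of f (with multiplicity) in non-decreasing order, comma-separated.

Roots in GF(5): f(0) = 0 → root; f(1) = 2; f(2) = 0 → root; f(3) = 1; f(4) = 1.
Linear factors from roots: (θ), (θ - 2).
Complete factorization: f(θ) = (θ)·(θ - 2)·(θ^2 - 2θ - 1).
Factor degrees with multiplicity: 1 + 1 + 2 = 4.

1, 1, 2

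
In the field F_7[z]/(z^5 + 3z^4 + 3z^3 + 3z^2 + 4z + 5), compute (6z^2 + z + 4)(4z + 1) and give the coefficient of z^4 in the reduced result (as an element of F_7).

Multiply in F_7[z]: (6z^2 + z + 4)·(4z + 1) = 3z^3 + 3z^2 + 3z + 4.
Reduced: 3z^3 + 3z^2 + 3z + 4.

0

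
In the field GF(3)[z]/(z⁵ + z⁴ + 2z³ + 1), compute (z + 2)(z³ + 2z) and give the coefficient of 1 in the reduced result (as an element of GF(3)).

Multiply in GF(3)[z]: (z + 2)·(z³ + 2z) = z⁴ + 2z³ + 2z² + z.
Reduced: z⁴ + 2z³ + 2z² + z.

0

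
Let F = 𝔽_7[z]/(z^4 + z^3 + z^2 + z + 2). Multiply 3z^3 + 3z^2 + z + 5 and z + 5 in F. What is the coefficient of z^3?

Multiply in 𝔽_7[z]: (3z^3 + 3z^2 + z + 5)·(z + 5) = 3z^4 + 4z^3 + 2z^2 + 3z + 4.
Reduce using z^4 ≡ 6z^3 + 6z^2 + 6z + 5 (mod z^4 + z^3 + z^2 + z + 2).
Reduced: z^3 + 6z^2 + 5.

1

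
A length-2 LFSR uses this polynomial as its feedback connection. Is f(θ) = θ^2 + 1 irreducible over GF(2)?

Check for roots in GF(2): f(0) = 1; f(1) = 0 → root.
f(1) = 0, so (θ − 1) divides f(θ); f is reducible.

No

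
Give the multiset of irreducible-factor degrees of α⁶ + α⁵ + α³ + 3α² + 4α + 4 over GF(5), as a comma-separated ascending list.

Write f(α) = α⁶ + α⁵ + α³ + 3α² + 4α + 4.
Roots in GF(5): f(0) = 4; f(1) = 4; f(2) = 3; f(3) = 2; f(4) = 2.
Complete factorization: f(α) = (α⁶ + α⁵ + α³ + 3α² + 4α + 4).
Factor degrees with multiplicity: 6 = 6.

6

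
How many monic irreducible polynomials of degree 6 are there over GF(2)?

x^(2^6) − x is the product of all monic irreducibles of degree dividing 6; Möbius inversion gives N = (1/6) Σ μ(6/d)·2^d.
Divisors of 6: 1, 2, 3, 6; μ(6/d) for each: 1, -1, -1, 1.
Σ = 2^1 − 2^2 − 2^3 + 2^6 = 54.
N = 54/6 = 9.

9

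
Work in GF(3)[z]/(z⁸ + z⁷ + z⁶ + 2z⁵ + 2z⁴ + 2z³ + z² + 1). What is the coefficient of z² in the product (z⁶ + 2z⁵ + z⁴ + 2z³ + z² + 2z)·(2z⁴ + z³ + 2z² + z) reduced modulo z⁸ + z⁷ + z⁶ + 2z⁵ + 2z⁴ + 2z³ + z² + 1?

2

Multiply in GF(3)[z]: (z⁶ + 2z⁵ + z⁴ + 2z³ + z² + 2z)·(2z⁴ + z³ + 2z² + z) = 2z¹⁰ + 2z⁹ + z⁷ + 2z⁶ + z⁵ + 2z³ + 2z².
Reduce using z⁸ ≡ 2z⁷ + 2z⁶ + z⁵ + z⁴ + z³ + 2z² + 2 (mod z⁸ + z⁷ + z⁶ + 2z⁵ + 2z⁴ + 2z³ + z² + 1).
Reduced: 2z⁷ + z⁵ + 2z⁴ + 2z² + 2.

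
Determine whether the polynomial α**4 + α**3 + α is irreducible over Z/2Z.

Write h(α) = α**4 + α**3 + α.
Check for roots in Z/2Z: h(0) = 0 → root; h(1) = 1.
h(0) = 0, so (α) divides h(α); h is reducible.

No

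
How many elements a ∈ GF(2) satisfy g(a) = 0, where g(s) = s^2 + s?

Evaluate at each of the 2 elements of GF(2):
g(0) = 0 → root; g(1) = 0 → root.
Roots: {0, 1}.

2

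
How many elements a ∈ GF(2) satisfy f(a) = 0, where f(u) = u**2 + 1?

Evaluate at each of the 2 elements of GF(2):
f(0) = 1; f(1) = 0 → root.
Roots: {1}.

1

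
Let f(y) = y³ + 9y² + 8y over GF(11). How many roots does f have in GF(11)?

Evaluate at each of the 11 elements of GF(11):
f(0) = 0 → root; f(1) = 7; f(2) = 5; f(3) = 0 → root; f(4) = 9; f(5) = 5; f(6) = 5; f(7) = 4; f(8) = 8; f(9) = 1; f(10) = 0 → root.
Roots: {0, 3, 10}.

3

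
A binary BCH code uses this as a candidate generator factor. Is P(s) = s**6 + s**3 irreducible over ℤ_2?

Check for roots in ℤ_2: P(0) = 0 → root; P(1) = 0 → root.
P(0) = 0, so (s) divides P(s); P is reducible.

No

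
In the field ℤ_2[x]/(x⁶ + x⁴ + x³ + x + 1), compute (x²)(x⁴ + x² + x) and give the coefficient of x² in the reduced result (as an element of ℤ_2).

0

Multiply in ℤ_2[x]: (x²)·(x⁴ + x² + x) = x⁶ + x⁴ + x³.
Reduce using x⁶ ≡ x⁴ + x³ + x + 1 (mod x⁶ + x⁴ + x³ + x + 1).
Reduced: x + 1.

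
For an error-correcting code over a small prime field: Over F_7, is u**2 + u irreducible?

No

Write f(u) = u**2 + u.
Check for roots in F_7: f(0) = 0 → root; f(1) = 2; f(2) = 6; f(3) = 5; f(4) = 6; f(5) = 2; f(6) = 0 → root.
f(0) = 0, so (u) divides f(u); f is reducible.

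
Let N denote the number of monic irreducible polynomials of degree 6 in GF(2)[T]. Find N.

The number of monic irreducibles of degree 6 over GF(2) is (1/6)·Σ_{d∣6} μ(6/d) 2^d.
Divisors of 6: 1, 2, 3, 6; μ(6/d) for each: 1, -1, -1, 1.
Σ = 2^1 − 2^2 − 2^3 + 2^6 = 54.
N = 54/6 = 9.

9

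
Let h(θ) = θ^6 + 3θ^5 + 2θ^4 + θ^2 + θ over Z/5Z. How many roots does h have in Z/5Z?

Evaluate at each of the 5 elements of Z/5Z:
h(0) = 0 → root; h(1) = 3; h(2) = 3; h(3) = 2; h(4) = 0 → root.
Roots: {0, 4}.

2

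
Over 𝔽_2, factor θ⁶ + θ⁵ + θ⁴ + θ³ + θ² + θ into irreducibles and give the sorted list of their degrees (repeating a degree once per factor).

Write g(θ) = θ⁶ + θ⁵ + θ⁴ + θ³ + θ² + θ.
Roots in 𝔽_2: g(0) = 0 → root; g(1) = 0 → root.
Linear factors from roots: (θ), (θ + 1).
Complete factorization: g(θ) = (θ)·(θ + 1)·(θ² + θ + 1)^2.
Factor degrees with multiplicity: 1 + 1 + 2 + 2 = 6.

1, 1, 2, 2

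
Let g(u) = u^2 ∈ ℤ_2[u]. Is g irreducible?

No

Check for roots in ℤ_2: g(0) = 0 → root; g(1) = 1.
g(0) = 0, so (u) divides g(u); g is reducible.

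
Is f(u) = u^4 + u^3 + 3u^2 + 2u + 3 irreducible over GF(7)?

Yes

Check for roots in GF(7): f(0) = 3; f(1) = 3; f(2) = 1; f(3) = 4; f(4) = 1; f(5) = 5; f(6) = 4.
No roots, so no linear factors.
Degree-2 irreducible divisors: test the 21 monic irreducibles of degree 2 over GF(7).
None of them divide f (all give nonzero remainder).
No irreducible factor of degree ≤ 2 exists, so f is irreducible over GF(7).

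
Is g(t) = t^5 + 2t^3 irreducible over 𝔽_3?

Check for roots in 𝔽_3: g(0) = 0 → root; g(1) = 0 → root; g(2) = 0 → root.
g(0) = 0, so (t) divides g(t); g is reducible.

No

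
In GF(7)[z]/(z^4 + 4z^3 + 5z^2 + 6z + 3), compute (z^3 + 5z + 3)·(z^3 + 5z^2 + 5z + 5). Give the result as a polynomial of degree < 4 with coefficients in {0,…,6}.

Multiply in GF(7)[z]: (z^3 + 5z + 3)·(z^3 + 5z^2 + 5z + 5) = z^6 + 5z^5 + 3z^4 + 5z^3 + 5z^2 + 5z + 1.
Reduce using z^4 ≡ 3z^3 + 2z^2 + z + 4 (mod z^4 + 4z^3 + 5z^2 + 6z + 3).
Reduced: 4z^3 + 5z^2 + 3z + 5.

4z^3 + 5z^2 + 3z + 5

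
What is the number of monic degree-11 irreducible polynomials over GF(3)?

16104

x^(3^11) − x is the product of all monic irreducibles of degree dividing 11; Möbius inversion gives N = (1/11) Σ μ(11/d)·3^d.
Divisors of 11: 1, 11; μ(11/d) for each: -1, 1.
Σ = − 3^1 + 3^11 = 177144.
N = 177144/11 = 16104.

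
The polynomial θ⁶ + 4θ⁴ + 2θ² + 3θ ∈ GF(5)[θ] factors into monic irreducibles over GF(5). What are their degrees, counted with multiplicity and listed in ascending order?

Write h(θ) = θ⁶ + 4θ⁴ + 2θ² + 3θ.
Roots in GF(5): h(0) = 0 → root; h(1) = 0 → root; h(2) = 2; h(3) = 0 → root; h(4) = 4.
Linear factors from roots: (θ), (θ + 4), (θ + 2).
Complete factorization: h(θ) = (θ)·(θ + 4)·(θ + 2)^2·(θ² + 2θ + 3).
Factor degrees with multiplicity: 1 + 1 + 1 + 1 + 2 = 6.

1, 1, 1, 1, 2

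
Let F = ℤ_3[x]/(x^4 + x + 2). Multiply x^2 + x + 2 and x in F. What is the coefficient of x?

2

Multiply in ℤ_3[x]: (x^2 + x + 2)·(x) = x^3 + x^2 + 2x.
Reduced: x^3 + x^2 + 2x.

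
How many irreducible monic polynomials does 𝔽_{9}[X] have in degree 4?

1620

x^(9^4) − x is the product of all monic irreducibles of degree dividing 4; Möbius inversion gives N = (1/4) Σ μ(4/d)·9^d.
Divisors of 4: 1, 2, 4; μ(4/d) for each: 0, -1, 1.
Σ = − 9^2 + 9^4 = 6480.
N = 6480/4 = 1620.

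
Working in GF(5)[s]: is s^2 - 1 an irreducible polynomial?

No

Write P(s) = s^2 - 1.
Check for roots in GF(5): P(0) = 4; P(1) = 0 → root; P(2) = 3; P(3) = 3; P(4) = 0 → root.
P(1) = 0, so (s − 1) divides P(s); P is reducible.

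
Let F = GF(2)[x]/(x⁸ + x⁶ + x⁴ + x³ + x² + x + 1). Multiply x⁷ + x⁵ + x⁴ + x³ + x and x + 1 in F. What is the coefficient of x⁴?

Multiply in GF(2)[x]: (x⁷ + x⁵ + x⁴ + x³ + x)·(x + 1) = x⁸ + x⁷ + x⁶ + x³ + x² + x.
Reduce using x⁸ ≡ x⁶ + x⁴ + x³ + x² + x + 1 (mod x⁸ + x⁶ + x⁴ + x³ + x² + x + 1).
Reduced: x⁷ + x⁴ + 1.

1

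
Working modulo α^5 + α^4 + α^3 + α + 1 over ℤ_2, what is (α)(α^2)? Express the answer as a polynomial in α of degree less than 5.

α^3

Multiply in ℤ_2[α]: (α)·(α^2) = α^3.
Reduced: α^3.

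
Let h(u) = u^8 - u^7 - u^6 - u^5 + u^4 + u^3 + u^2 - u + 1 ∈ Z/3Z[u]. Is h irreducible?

Check for roots in Z/3Z: h(0) = 1; h(1) = 1; h(2) = 2.
No roots, so no linear factors.
Monic irreducibles of degree 2 over GF(3): u^2 + 1, u^2 + u - 1, u^2 - u - 1.
None of them divide h (all give nonzero remainder).
Degree-3 irreducible divisors: test the 8 monic irreducibles of degree 3 over GF(3).
None of them divide h (all give nonzero remainder).
Degree-4 irreducible divisors: test the 18 monic irreducibles of degree 4 over GF(3).
None of them divide h (all give nonzero remainder).
No irreducible factor of degree ≤ 4 exists, so h is irreducible over GF(3).

Yes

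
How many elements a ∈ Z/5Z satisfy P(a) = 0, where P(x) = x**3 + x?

Evaluate at each of the 5 elements of Z/5Z:
P(0) = 0 → root; P(1) = 2; P(2) = 0 → root; P(3) = 0 → root; P(4) = 3.
Roots: {0, 2, 3}.

3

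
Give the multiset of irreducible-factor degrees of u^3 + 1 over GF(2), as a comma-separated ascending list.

1, 2

Write f(u) = u^3 + 1.
Roots in GF(2): f(0) = 1; f(1) = 0 → root.
Linear factors from roots: (u + 1).
Complete factorization: f(u) = (u + 1)·(u^2 + u + 1).
Factor degrees with multiplicity: 1 + 2 = 3.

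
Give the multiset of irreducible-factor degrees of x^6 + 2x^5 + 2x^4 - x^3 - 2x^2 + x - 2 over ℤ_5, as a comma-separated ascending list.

Write h(x) = x^6 + 2x^5 + 2x^4 - x^3 - 2x^2 + x - 2.
Roots in ℤ_5: h(0) = 3; h(1) = 1; h(2) = 4; h(3) = 3; h(4) = 2.
Complete factorization: h(x) = (x^6 + 2x^5 + 2x^4 - x^3 - 2x^2 + x - 2).
Factor degrees with multiplicity: 6 = 6.

6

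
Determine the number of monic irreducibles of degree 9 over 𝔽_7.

4483696

Gauss's count: N_{7}(9) = (1/9) Σ_{d|9} μ(9/d)·7^d.
Divisors of 9: 1, 3, 9; μ(9/d) for each: 0, -1, 1.
Σ = − 7^3 + 7^9 = 40353264.
N = 40353264/9 = 4483696.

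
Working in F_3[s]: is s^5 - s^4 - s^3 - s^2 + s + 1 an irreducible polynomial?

No

Write f(s) = s^5 - s^4 - s^3 - s^2 + s + 1.
Check for roots in F_3: f(0) = 1; f(1) = 0 → root; f(2) = 1.
f(1) = 0, so (s − 1) divides f(s); f is reducible.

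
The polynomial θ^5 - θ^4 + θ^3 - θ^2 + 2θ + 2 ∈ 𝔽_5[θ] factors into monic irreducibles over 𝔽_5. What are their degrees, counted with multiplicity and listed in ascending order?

5

Write f(θ) = θ^5 - θ^4 + θ^3 - θ^2 + 2θ + 2.
Roots in 𝔽_5: f(0) = 2; f(1) = 4; f(2) = 1; f(3) = 3; f(4) = 1.
Complete factorization: f(θ) = (θ^5 - θ^4 + θ^3 - θ^2 + 2θ + 2).
Factor degrees with multiplicity: 5 = 5.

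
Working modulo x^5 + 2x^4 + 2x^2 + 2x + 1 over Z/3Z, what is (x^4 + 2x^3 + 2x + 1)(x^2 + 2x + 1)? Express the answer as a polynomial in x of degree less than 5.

x^4 + 2x^3 + 2x^2 + 2x + 2

Multiply in Z/3Z[x]: (x^4 + 2x^3 + 2x + 1)·(x^2 + 2x + 1) = x^6 + x^5 + 2x^4 + x^3 + 2x^2 + x + 1.
Reduce using x^5 ≡ x^4 + x^2 + x + 2 (mod x^5 + 2x^4 + 2x^2 + 2x + 1).
Reduced: x^4 + 2x^3 + 2x^2 + 2x + 2.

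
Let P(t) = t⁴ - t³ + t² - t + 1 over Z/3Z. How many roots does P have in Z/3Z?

Evaluate at each of the 3 elements of Z/3Z:
P(0) = 1; P(1) = 1; P(2) = 2.
No element is a root.

0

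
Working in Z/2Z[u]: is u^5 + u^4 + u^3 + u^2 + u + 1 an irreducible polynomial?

No

Write f(u) = u^5 + u^4 + u^3 + u^2 + u + 1.
Check for roots in Z/2Z: f(0) = 1; f(1) = 0 → root.
f(1) = 0, so (u − 1) divides f(u); f is reducible.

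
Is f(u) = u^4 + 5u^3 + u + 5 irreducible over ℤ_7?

No

Check for roots in ℤ_7: f(0) = 5; f(1) = 5; f(2) = 0 → root; f(3) = 0 → root; f(4) = 4; f(5) = 0 → root; f(6) = 0 → root.
f(2) = 0, so (u − 2) divides f(u); f is reducible.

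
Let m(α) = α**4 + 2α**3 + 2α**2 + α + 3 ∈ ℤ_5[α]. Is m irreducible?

No

Check for roots in ℤ_5: m(0) = 3; m(1) = 4; m(2) = 0 → root; m(3) = 4; m(4) = 3.
m(2) = 0, so (α − 2) divides m(α); m is reducible.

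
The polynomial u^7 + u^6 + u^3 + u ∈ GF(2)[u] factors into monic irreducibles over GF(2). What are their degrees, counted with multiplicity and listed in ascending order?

Write h(u) = u^7 + u^6 + u^3 + u.
Roots in GF(2): h(0) = 0 → root; h(1) = 0 → root.
Linear factors from roots: (u), (u + 1).
Complete factorization: h(u) = (u)·(u + 1)·(u^2 + u + 1)·(u^3 + u^2 + 1).
Factor degrees with multiplicity: 1 + 1 + 2 + 3 = 7.

1, 1, 2, 3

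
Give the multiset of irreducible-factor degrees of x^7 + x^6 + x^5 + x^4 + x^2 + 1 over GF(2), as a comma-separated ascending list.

1, 1, 2, 3

Write g(x) = x^7 + x^6 + x^5 + x^4 + x^2 + 1.
Roots in GF(2): g(0) = 1; g(1) = 0 → root.
Linear factors from roots: (x + 1).
Complete factorization: g(x) = (x + 1)^2·(x^2 + x + 1)·(x^3 + x + 1).
Factor degrees with multiplicity: 1 + 1 + 2 + 3 = 7.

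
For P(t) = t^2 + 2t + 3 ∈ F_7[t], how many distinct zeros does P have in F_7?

0

Evaluate at each of the 7 elements of F_7:
P(0) = 3; P(1) = 6; P(2) = 4; P(3) = 4; P(4) = 6; P(5) = 3; P(6) = 2.
No element is a root.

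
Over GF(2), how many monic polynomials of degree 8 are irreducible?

30

Gauss's count: N_{2}(8) = (1/8) Σ_{d|8} μ(8/d)·2^d.
Divisors of 8: 1, 2, 4, 8; μ(8/d) for each: 0, 0, -1, 1.
Σ = − 2^4 + 2^8 = 240.
N = 240/8 = 30.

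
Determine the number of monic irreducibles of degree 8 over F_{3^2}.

5380020

Gauss's count: N_{9}(8) = (1/8) Σ_{d|8} μ(8/d)·9^d.
Divisors of 8: 1, 2, 4, 8; μ(8/d) for each: 0, 0, -1, 1.
Σ = − 9^4 + 9^8 = 43040160.
N = 43040160/8 = 5380020.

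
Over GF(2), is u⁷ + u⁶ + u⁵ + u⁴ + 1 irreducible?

Yes

Write h(u) = u⁷ + u⁶ + u⁵ + u⁴ + 1.
Check for roots in GF(2): h(0) = 1; h(1) = 1.
No roots, so no linear factors.
Monic irreducibles of degree 2 over GF(2): u² + u + 1.
None of them divide h (all give nonzero remainder).
Monic irreducibles of degree 3 over GF(2): u³ + u + 1, u³ + u² + 1.
None of them divide h (all give nonzero remainder).
No irreducible factor of degree ≤ 3 exists, so h is irreducible over GF(2).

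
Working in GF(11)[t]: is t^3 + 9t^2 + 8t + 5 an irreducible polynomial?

Write h(t) = t^3 + 9t^2 + 8t + 5.
Check each element of GF(11) for a root: h(0)=5, h(1)=1, h(2)=10, h(3)=5, h(4)=3, h(5)=10, h(6)=10, h(7)=9, h(8)=2, h(9)=6, h(10)=5.
No roots. A degree-3 polynomial over a field with no linear factor is irreducible.

Yes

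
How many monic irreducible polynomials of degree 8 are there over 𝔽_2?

30

Gauss's count: N_{2}(8) = (1/8) Σ_{d|8} μ(8/d)·2^d.
Divisors of 8: 1, 2, 4, 8; μ(8/d) for each: 0, 0, -1, 1.
Σ = − 2^4 + 2^8 = 240.
N = 240/8 = 30.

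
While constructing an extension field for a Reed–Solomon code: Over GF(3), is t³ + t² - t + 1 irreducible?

Write h(t) = t³ + t² - t + 1.
Check for roots in GF(3): h(0) = 1; h(1) = 2; h(2) = 2.
No roots. A degree-3 polynomial over a field with no linear factor is irreducible.

Yes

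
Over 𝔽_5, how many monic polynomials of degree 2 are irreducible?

By the necklace-counting formula, N_5(2) = (1/2) Σ_{d|2} μ(2/d)·5^d.
Divisors of 2: 1, 2; μ(2/d) for each: -1, 1.
Σ = − 5^1 + 5^2 = 20.
N = 20/2 = 10.

10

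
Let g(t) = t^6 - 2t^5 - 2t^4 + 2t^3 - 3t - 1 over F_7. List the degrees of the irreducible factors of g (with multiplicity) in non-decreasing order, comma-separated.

6

Complete factorization: g(t) = (t^6 - 2t^5 - 2t^4 + 2t^3 - 3t - 1).
Factor degrees with multiplicity: 6 = 6.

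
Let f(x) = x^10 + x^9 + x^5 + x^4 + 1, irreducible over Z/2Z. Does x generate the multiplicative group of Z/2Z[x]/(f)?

No

|GF(2^10)^×| = 2^10 − 1 = 1023. Prime factorization: 1023 = 3·11·31.
f is primitive ⇔ x has order 1023 in GF(2)[x]/(f), i.e. x^(1023/q) ≠ 1 for each prime q | 1023.
x^(341) mod f = 1
x^(93) mod f = x^7 + x^5 + x^4 + x^2 + 1.
x^(33) mod f = x^7 + x^6 + x^5 + x^4 + x + 1.
Since x^(341) = 1, the order of x divides 341 < 1023; not primitive.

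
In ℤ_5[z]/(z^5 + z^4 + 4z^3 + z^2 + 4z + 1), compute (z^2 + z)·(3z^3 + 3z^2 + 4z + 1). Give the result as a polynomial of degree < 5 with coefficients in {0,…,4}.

3z^4 + 2z^2 + 4z + 2

Multiply in ℤ_5[z]: (z^2 + z)·(3z^3 + 3z^2 + 4z + 1) = 3z^5 + z^4 + 2z^3 + z.
Reduce using z^5 ≡ 4z^4 + z^3 + 4z^2 + z + 4 (mod z^5 + z^4 + 4z^3 + z^2 + 4z + 1).
Reduced: 3z^4 + 2z^2 + 4z + 2.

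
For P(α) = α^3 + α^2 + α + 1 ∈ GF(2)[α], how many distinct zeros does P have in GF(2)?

Evaluate at each of the 2 elements of GF(2):
P(0) = 1; P(1) = 0 → root.
Roots: {1}.

1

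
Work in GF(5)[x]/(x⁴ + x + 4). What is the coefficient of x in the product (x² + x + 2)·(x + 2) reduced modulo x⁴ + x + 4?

4

Multiply in GF(5)[x]: (x² + x + 2)·(x + 2) = x³ + 3x² + 4x + 4.
Reduced: x³ + 3x² + 4x + 4.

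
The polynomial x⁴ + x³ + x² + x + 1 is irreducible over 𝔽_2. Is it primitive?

Write f(x) = x⁴ + x³ + x² + x + 1.
|GF(2^4)^×| = 2^4 − 1 = 15. Prime factorization: 15 = 3·5.
f is primitive ⇔ x has order 15 in GF(2)[x]/(f), i.e. x^(15/q) ≠ 1 for each prime q | 15.
x^(5) mod f = 1
x^(3) mod f = x³.
Since x^(5) = 1, the order of x divides 5 < 15; not primitive.

No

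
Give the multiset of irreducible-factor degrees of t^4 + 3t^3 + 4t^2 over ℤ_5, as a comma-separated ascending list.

Write f(t) = t^4 + 3t^3 + 4t^2.
Roots in ℤ_5: f(0) = 0 → root; f(1) = 3; f(2) = 1; f(3) = 3; f(4) = 2.
Linear factors from roots: (t).
Complete factorization: f(t) = (t)^2·(t^2 + 3t + 4).
Factor degrees with multiplicity: 1 + 1 + 2 = 4.

1, 1, 2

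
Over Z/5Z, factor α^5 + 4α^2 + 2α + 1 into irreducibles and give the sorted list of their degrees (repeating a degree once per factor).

Write f(α) = α^5 + 4α^2 + 2α + 1.
Roots in Z/5Z: f(0) = 1; f(1) = 3; f(2) = 3; f(3) = 1; f(4) = 2.
Complete factorization: f(α) = (α^5 + 4α^2 + 2α + 1).
Factor degrees with multiplicity: 5 = 5.

5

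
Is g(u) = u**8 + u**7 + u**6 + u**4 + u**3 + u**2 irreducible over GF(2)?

No

Check for roots in GF(2): g(0) = 0 → root; g(1) = 0 → root.
g(0) = 0, so (u) divides g(u); g is reducible.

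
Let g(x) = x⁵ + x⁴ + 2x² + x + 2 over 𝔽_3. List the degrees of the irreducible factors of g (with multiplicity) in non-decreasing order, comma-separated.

Roots in 𝔽_3: g(0) = 2; g(1) = 1; g(2) = 0 → root.
Linear factors from roots: (x + 1).
Complete factorization: g(x) = (x + 1)·(x⁴ + 2x + 2).
Factor degrees with multiplicity: 1 + 4 = 5.

1, 4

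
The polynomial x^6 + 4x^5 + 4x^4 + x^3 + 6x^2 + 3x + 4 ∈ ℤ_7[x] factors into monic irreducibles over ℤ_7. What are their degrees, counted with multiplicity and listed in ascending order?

Write g(x) = x^6 + 4x^5 + 4x^4 + x^3 + 6x^2 + 3x + 4.
Linear factors from roots: (x + 2), (x + 1).
Complete factorization: g(x) = (x + 1)·(x + 2)·(x^2 + 4x + 5)·(x^2 + 4x + 6).
Factor degrees with multiplicity: 1 + 1 + 2 + 2 = 6.

1, 1, 2, 2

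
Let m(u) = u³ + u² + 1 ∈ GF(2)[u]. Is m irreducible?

Check for roots in GF(2): m(0) = 1; m(1) = 1.
No roots. A degree-3 polynomial over a field with no linear factor is irreducible.

Yes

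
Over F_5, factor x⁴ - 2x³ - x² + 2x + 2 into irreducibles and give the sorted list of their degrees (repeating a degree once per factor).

Write g(x) = x⁴ - 2x³ - x² + 2x + 2.
Roots in F_5: g(0) = 2; g(1) = 2; g(2) = 2; g(3) = 1; g(4) = 2.
Complete factorization: g(x) = (x² - x + 1)·(x² - x + 2).
Factor degrees with multiplicity: 2 + 2 = 4.

2, 2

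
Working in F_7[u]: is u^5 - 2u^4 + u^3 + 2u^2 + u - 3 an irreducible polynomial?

No

Write f(u) = u^5 - 2u^4 + u^3 + 2u^2 + u - 3.
Check for roots in F_7: f(0) = 4; f(1) = 0 → root; f(2) = 1; f(3) = 0 → root; f(4) = 0 → root; f(5) = 1; f(6) = 1.
f(1) = 0, so (u − 1) divides f(u); f is reducible.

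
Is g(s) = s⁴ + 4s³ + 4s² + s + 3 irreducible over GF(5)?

Check for roots in GF(5): g(0) = 3; g(1) = 3; g(2) = 4; g(3) = 1; g(4) = 3.
No roots, so no linear factors.
Degree-2 irreducible divisors: test the 10 monic irreducibles of degree 2 over GF(5).
None of them divide g (all give nonzero remainder).
No irreducible factor of degree ≤ 2 exists, so g is irreducible over GF(5).

Yes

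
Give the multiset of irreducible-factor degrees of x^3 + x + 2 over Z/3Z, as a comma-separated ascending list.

Write g(x) = x^3 + x + 2.
Roots in Z/3Z: g(0) = 2; g(1) = 1; g(2) = 0 → root.
Linear factors from roots: (x + 1).
Complete factorization: g(x) = (x + 1)·(x^2 + 2x + 2).
Factor degrees with multiplicity: 1 + 2 = 3.

1, 2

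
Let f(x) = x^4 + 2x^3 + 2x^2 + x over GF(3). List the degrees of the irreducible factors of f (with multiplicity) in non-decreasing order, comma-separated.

Roots in GF(3): f(0) = 0 → root; f(1) = 0 → root; f(2) = 0 → root.
Linear factors from roots: (x), (x + 2), (x + 1).
Complete factorization: f(x) = (x)·(x + 1)·(x + 2)^2.
Factor degrees with multiplicity: 1 + 1 + 1 + 1 = 4.

1, 1, 1, 1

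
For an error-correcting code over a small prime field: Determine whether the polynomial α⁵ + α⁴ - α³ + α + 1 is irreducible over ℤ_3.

Write h(α) = α⁵ + α⁴ - α³ + α + 1.
Check for roots in ℤ_3: h(0) = 1; h(1) = 0 → root; h(2) = 1.
h(1) = 0, so (α − 1) divides h(α); h is reducible.

No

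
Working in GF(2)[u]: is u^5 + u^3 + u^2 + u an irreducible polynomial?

No

Write h(u) = u^5 + u^3 + u^2 + u.
Check for roots in GF(2): h(0) = 0 → root; h(1) = 0 → root.
h(0) = 0, so (u) divides h(u); h is reducible.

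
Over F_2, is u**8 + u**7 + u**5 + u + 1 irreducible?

Write m(u) = u**8 + u**7 + u**5 + u + 1.
Check for roots in F_2: m(0) = 1; m(1) = 1.
No roots, so no linear factors.
Monic irreducibles of degree 2 over GF(2): u**2 + u + 1.
None of them divide m (all give nonzero remainder).
Monic irreducibles of degree 3 over GF(2): u**3 + u + 1, u**3 + u**2 + 1.
None of them divide m (all give nonzero remainder).
Monic irreducibles of degree 4 over GF(2): u**4 + u + 1, u**4 + u**3 + 1, u**4 + u**3 + u**2 + u + 1.
None of them divide m (all give nonzero remainder).
No irreducible factor of degree ≤ 4 exists, so m is irreducible over GF(2).

Yes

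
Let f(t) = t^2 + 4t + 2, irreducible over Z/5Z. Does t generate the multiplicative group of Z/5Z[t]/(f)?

Yes

|GF(5^2)^×| = 5^2 − 1 = 24. Prime factorization: 24 = 2^3·3.
f is primitive ⇔ t has order 24 in GF(5)[t]/(f), i.e. t^(24/q) ≠ 1 for each prime q | 24.
t^(12) mod f = 4.
t^(8) mod f = 2t + 1.
None equal 1, so t has full order 24; f is primitive.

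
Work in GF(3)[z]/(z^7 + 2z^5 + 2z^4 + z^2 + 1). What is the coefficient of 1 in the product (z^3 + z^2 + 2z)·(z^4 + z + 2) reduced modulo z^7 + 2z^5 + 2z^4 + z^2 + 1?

2

Multiply in GF(3)[z]: (z^3 + z^2 + 2z)·(z^4 + z + 2) = z^7 + z^6 + 2z^5 + z^4 + z^2 + z.
Reduce using z^7 ≡ z^5 + z^4 + 2z^2 + 2 (mod z^7 + 2z^5 + 2z^4 + z^2 + 1).
Reduced: z^6 + 2z^4 + z + 2.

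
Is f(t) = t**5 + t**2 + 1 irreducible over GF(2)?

Yes

Check for roots in GF(2): f(0) = 1; f(1) = 1.
No roots, so no linear factors.
Monic irreducibles of degree 2 over GF(2): t**2 + t + 1.
None of them divide f (all give nonzero remainder).
No irreducible factor of degree ≤ 2 exists, so f is irreducible over GF(2).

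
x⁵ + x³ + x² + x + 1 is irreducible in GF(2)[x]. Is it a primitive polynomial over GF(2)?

Write f(x) = x⁵ + x³ + x² + x + 1.
|GF(2^5)^×| = 2^5 − 1 = 31. Prime factorization: 31 = 31.
f is primitive ⇔ x has order 31 in GF(2)[x]/(f), i.e. x^(31/q) ≠ 1 for each prime q | 31.
x^(1) mod f = x.
None equal 1, so x has full order 31; f is primitive.

Yes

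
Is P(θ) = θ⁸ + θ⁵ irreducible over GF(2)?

No

Check for roots in GF(2): P(0) = 0 → root; P(1) = 0 → root.
P(0) = 0, so (θ) divides P(θ); P is reducible.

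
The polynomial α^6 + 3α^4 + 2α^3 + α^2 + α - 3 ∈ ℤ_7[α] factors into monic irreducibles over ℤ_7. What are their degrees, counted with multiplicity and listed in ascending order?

Write f(α) = α^6 + 3α^4 + 2α^3 + α^2 + α - 3.
Complete factorization: f(α) = (α^6 + 3α^4 + 2α^3 + α^2 + α - 3).
Factor degrees with multiplicity: 6 = 6.

6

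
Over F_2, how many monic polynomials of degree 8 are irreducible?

Gauss's count: N_{2}(8) = (1/8) Σ_{d|8} μ(8/d)·2^d.
Divisors of 8: 1, 2, 4, 8; μ(8/d) for each: 0, 0, -1, 1.
Σ = − 2^4 + 2^8 = 240.
N = 240/8 = 30.

30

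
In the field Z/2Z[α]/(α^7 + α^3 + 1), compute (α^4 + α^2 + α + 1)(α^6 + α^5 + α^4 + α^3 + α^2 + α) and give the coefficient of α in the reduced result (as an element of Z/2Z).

Multiply in Z/2Z[α]: (α^4 + α^2 + α + 1)·(α^6 + α^5 + α^4 + α^3 + α^2 + α) = α^10 + α^9 + α^7 + α^4 + α^3 + α.
Reduce using α^7 ≡ α^3 + 1 (mod α^7 + α^3 + 1).
Reduced: α^6 + α^5 + α^4 + α^3 + α^2 + α + 1.

1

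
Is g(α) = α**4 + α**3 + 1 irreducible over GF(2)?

Check for roots in GF(2): g(0) = 1; g(1) = 1.
No roots, so no linear factors.
Monic irreducibles of degree 2 over GF(2): α**2 + α + 1.
None of them divide g (all give nonzero remainder).
No irreducible factor of degree ≤ 2 exists, so g is irreducible over GF(2).

Yes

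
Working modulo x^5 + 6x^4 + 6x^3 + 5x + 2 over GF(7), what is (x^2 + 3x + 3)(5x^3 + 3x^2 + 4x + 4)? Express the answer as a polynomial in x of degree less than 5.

2x^4 + 5x^3 + 4x^2 + 6x + 2

Multiply in GF(7)[x]: (x^2 + 3x + 3)·(5x^3 + 3x^2 + 4x + 4) = 5x^5 + 4x^4 + 4x^2 + 3x + 5.
Reduce using x^5 ≡ x^4 + x^3 + 2x + 5 (mod x^5 + 6x^4 + 6x^3 + 5x + 2).
Reduced: 2x^4 + 5x^3 + 4x^2 + 6x + 2.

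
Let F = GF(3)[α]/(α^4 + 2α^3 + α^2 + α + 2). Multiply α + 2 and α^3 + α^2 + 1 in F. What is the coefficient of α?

Multiply in GF(3)[α]: (α + 2)·(α^3 + α^2 + 1) = α^4 + 2α^2 + α + 2.
Reduce using α^4 ≡ α^3 + 2α^2 + 2α + 1 (mod α^4 + 2α^3 + α^2 + α + 2).
Reduced: α^3 + α^2.

0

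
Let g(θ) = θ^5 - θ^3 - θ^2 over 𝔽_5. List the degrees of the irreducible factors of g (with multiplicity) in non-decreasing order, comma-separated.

Roots in 𝔽_5: g(0) = 0 → root; g(1) = 4; g(2) = 0 → root; g(3) = 2; g(4) = 4.
Linear factors from roots: (θ), (θ - 2).
Complete factorization: g(θ) = (θ - 2)·(θ)^2·(θ^2 + 2θ - 2).
Factor degrees with multiplicity: 1 + 1 + 1 + 2 = 5.

1, 1, 1, 2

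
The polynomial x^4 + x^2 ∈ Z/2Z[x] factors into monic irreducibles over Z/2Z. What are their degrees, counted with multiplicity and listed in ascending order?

1, 1, 1, 1

Write g(x) = x^4 + x^2.
Roots in Z/2Z: g(0) = 0 → root; g(1) = 0 → root.
Linear factors from roots: (x), (x + 1).
Complete factorization: g(x) = (x)^2·(x + 1)^2.
Factor degrees with multiplicity: 1 + 1 + 1 + 1 = 4.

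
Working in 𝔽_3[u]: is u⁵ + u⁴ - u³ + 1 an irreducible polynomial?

Yes

Write h(u) = u⁵ + u⁴ - u³ + 1.
Check for roots in 𝔽_3: h(0) = 1; h(1) = 2; h(2) = 2.
No roots, so no linear factors.
Monic irreducibles of degree 2 over GF(3): u² + 1, u² + u - 1, u² - u - 1.
None of them divide h (all give nonzero remainder).
No irreducible factor of degree ≤ 2 exists, so h is irreducible over GF(3).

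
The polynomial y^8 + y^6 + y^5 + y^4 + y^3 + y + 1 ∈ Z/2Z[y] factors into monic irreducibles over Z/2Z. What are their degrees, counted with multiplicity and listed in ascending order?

Write g(y) = y^8 + y^6 + y^5 + y^4 + y^3 + y + 1.
Roots in Z/2Z: g(0) = 1; g(1) = 1.
Complete factorization: g(y) = (y^8 + y^6 + y^5 + y^4 + y^3 + y + 1).
Factor degrees with multiplicity: 8 = 8.

8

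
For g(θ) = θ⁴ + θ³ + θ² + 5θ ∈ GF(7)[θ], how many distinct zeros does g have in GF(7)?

Evaluate at each of the 7 elements of GF(7):
g(0) = 0 → root; g(1) = 1; g(2) = 3; g(3) = 6; g(4) = 6; g(5) = 2; g(6) = 3.
Roots: {0}.

1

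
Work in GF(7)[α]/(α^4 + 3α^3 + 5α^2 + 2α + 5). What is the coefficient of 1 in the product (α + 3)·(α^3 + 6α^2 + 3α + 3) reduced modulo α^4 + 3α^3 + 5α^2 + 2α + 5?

Multiply in GF(7)[α]: (α + 3)·(α^3 + 6α^2 + 3α + 3) = α^4 + 2α^3 + 5α + 2.
Reduce using α^4 ≡ 4α^3 + 2α^2 + 5α + 2 (mod α^4 + 3α^3 + 5α^2 + 2α + 5).
Reduced: 6α^3 + 2α^2 + 3α + 4.

4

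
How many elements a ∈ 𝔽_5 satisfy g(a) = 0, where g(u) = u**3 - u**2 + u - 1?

3

Evaluate at each of the 5 elements of 𝔽_5:
g(0) = 4; g(1) = 0 → root; g(2) = 0 → root; g(3) = 0 → root; g(4) = 1.
Roots: {1, 2, 3}.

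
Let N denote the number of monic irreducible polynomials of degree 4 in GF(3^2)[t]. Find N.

1620

Gauss's count: N_{9}(4) = (1/4) Σ_{d|4} μ(4/d)·9^d.
Divisors of 4: 1, 2, 4; μ(4/d) for each: 0, -1, 1.
Σ = − 9^2 + 9^4 = 6480.
N = 6480/4 = 1620.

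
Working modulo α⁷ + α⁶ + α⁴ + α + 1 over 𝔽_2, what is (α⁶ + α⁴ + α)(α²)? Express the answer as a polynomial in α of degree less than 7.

α^5 + α^4 + α^3 + α^2 + 1

Multiply in 𝔽_2[α]: (α⁶ + α⁴ + α)·(α²) = α⁸ + α⁶ + α³.
Reduce using α⁷ ≡ α⁶ + α⁴ + α + 1 (mod α⁷ + α⁶ + α⁴ + α + 1).
Reduced: α⁵ + α⁴ + α³ + α² + 1.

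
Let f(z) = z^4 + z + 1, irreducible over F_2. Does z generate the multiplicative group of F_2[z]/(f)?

Yes

|GF(2^4)^×| = 2^4 − 1 = 15. Prime factorization: 15 = 3·5.
f is primitive ⇔ z has order 15 in GF(2)[z]/(f), i.e. z^(15/q) ≠ 1 for each prime q | 15.
z^(5) mod f = z^2 + z.
z^(3) mod f = z^3.
None equal 1, so z has full order 15; f is primitive.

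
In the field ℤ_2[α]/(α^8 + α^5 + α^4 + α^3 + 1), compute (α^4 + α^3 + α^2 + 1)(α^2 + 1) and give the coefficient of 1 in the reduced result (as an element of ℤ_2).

Multiply in ℤ_2[α]: (α^4 + α^3 + α^2 + 1)·(α^2 + 1) = α^6 + α^5 + α^3 + 1.
Reduced: α^6 + α^5 + α^3 + 1.

1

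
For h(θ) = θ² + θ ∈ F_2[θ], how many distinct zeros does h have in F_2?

2

Evaluate at each of the 2 elements of F_2:
h(0) = 0 → root; h(1) = 0 → root.
Roots: {0, 1}.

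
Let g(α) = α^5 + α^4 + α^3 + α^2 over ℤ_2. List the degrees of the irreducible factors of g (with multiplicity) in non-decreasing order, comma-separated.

1, 1, 1, 1, 1

Roots in ℤ_2: g(0) = 0 → root; g(1) = 0 → root.
Linear factors from roots: (α), (α + 1).
Complete factorization: g(α) = (α)^2·(α + 1)^3.
Factor degrees with multiplicity: 1 + 1 + 1 + 1 + 1 = 5.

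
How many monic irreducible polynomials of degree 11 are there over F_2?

186

The number of monic irreducibles of degree 11 over GF(2) is (1/11)·Σ_{d∣11} μ(11/d) 2^d.
Divisors of 11: 1, 11; μ(11/d) for each: -1, 1.
Σ = − 2^1 + 2^11 = 2046.
N = 2046/11 = 186.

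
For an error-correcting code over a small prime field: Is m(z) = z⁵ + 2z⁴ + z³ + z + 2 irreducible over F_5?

Check for roots in F_5: m(0) = 2; m(1) = 2; m(2) = 1; m(3) = 2; m(4) = 1.
No roots, so no linear factors.
Degree-2 irreducible divisors: test the 10 monic irreducibles of degree 2 over GF(5).
None of them divide m (all give nonzero remainder).
No irreducible factor of degree ≤ 2 exists, so m is irreducible over GF(5).

Yes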